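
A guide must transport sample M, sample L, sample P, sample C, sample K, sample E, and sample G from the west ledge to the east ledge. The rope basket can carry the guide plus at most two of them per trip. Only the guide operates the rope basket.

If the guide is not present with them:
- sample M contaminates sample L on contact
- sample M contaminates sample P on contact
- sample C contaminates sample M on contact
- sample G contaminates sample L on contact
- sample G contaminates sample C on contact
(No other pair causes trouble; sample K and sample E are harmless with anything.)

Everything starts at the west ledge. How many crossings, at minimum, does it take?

Counting alone: the guide can take at most 2 across per trip to the east ledge, so moving all 7 needs at least 4 loaded trips out, with a return between consecutive ones — at least 7 crossings.
The safety rule pushes this higher. Following every safe sequence of crossings, the most of the 7 that can be at the east ledge as the rope basket arrives there on crossing 7 is 6 — never all 7.
So no plan with fewer than 9 crossings exists, and this one achieves 9:
1. Guide goes to the east ledge with sample G and sample M.
2. Guide goes back to the west ledge alone.
3. Guide goes to the east ledge with sample L.
4. Guide goes back to the west ledge with sample G and sample M.
5. Guide goes to the east ledge with sample C and sample P.
6. Guide goes back to the west ledge alone.
7. Guide goes to the east ledge with sample E and sample K.
8. Guide goes back to the west ledge alone.
9. Guide goes to the east ledge with sample G and sample M.

9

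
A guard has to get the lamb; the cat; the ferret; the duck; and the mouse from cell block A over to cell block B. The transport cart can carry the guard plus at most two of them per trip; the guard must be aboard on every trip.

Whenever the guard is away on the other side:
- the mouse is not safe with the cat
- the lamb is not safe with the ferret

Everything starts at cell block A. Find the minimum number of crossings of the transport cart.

Counting alone: the guard can take at most 2 across per trip to cell block B, so moving all 5 needs at least 3 loaded trips out, with a return between consecutive ones — at least 5 crossings.
The plan below uses exactly 5 crossings, so it is optimal:
1. Guard goes to cell block B with the cat and the lamb.
2. Guard goes back to cell block A alone.
3. Guard goes to cell block B with the duck.
4. Guard goes back to cell block A alone.
5. Guard goes to cell block B with the ferret and the mouse.

5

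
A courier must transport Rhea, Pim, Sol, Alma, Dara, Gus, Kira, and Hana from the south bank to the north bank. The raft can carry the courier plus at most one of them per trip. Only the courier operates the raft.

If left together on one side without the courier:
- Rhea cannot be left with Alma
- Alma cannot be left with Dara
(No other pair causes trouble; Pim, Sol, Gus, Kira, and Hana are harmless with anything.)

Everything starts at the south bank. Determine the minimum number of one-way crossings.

17

Counting alone: the courier can take at most 1 across per trip to the north bank, so moving all 8 needs at least 8 loaded trips out, with a return between consecutive ones — at least 15 crossings.
The safety rule pushes this higher. Following every safe sequence of crossings, the most of the 8 that can be at the north bank as the raft arrives there on crossing 15 is 7 — never all 8.
So no plan with fewer than 17 crossings exists, and this one achieves 17:
1. Courier goes to the north bank with Alma.  [the south bank: Dara, Gus, Hana, Kira, Pim, Rhea, Sol | the north bank: Alma]
2. Courier goes back to the south bank alone.  [the south bank: Dara, Gus, Hana, Kira, Pim, Rhea, Sol | the north bank: Alma]
3. Courier goes to the north bank with Rhea.  [the south bank: Dara, Gus, Hana, Kira, Pim, Sol | the north bank: Alma, Rhea]
4. Courier goes back to the south bank with Alma.  [the south bank: Alma, Dara, Gus, Hana, Kira, Pim, Sol | the north bank: Rhea]
5. Courier goes to the north bank with Dara.  [the south bank: Alma, Gus, Hana, Kira, Pim, Sol | the north bank: Dara, Rhea]
6. Courier goes back to the south bank alone.  [the south bank: Alma, Gus, Hana, Kira, Pim, Sol | the north bank: Dara, Rhea]
7. Courier goes to the north bank with Pim.  [the south bank: Alma, Gus, Hana, Kira, Sol | the north bank: Dara, Pim, Rhea]
8. Courier goes back to the south bank alone.  [the south bank: Alma, Gus, Hana, Kira, Sol | the north bank: Dara, Pim, Rhea]
9. Courier goes to the north bank with Sol.  [the south bank: Alma, Gus, Hana, Kira | the north bank: Dara, Pim, Rhea, Sol]
10. Courier goes back to the south bank alone.  [the south bank: Alma, Gus, Hana, Kira | the north bank: Dara, Pim, Rhea, Sol]
11. Courier goes to the north bank with Gus.  [the south bank: Alma, Hana, Kira | the north bank: Dara, Gus, Pim, Rhea, Sol]
12. Courier goes back to the south bank alone.  [the south bank: Alma, Hana, Kira | the north bank: Dara, Gus, Pim, Rhea, Sol]
13. Courier goes to the north bank with Kira.  [the south bank: Alma, Hana | the north bank: Dara, Gus, Kira, Pim, Rhea, Sol]
14. Courier goes back to the south bank alone.  [the south bank: Alma, Hana | the north bank: Dara, Gus, Kira, Pim, Rhea, Sol]
15. Courier goes to the north bank with Hana.  [the south bank: Alma | the north bank: Dara, Gus, Hana, Kira, Pim, Rhea, Sol]
16. Courier goes back to the south bank alone.  [the south bank: Alma | the north bank: Dara, Gus, Hana, Kira, Pim, Rhea, Sol]
17. Courier goes to the north bank with Alma.  [the south bank: — | the north bank: Alma, Dara, Gus, Hana, Kira, Pim, Rhea, Sol]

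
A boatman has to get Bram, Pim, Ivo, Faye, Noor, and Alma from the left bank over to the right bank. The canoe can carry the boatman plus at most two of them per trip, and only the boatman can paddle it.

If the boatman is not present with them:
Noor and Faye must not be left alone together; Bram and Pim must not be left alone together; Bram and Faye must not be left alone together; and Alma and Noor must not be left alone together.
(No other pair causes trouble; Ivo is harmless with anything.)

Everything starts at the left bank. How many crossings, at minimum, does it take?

7

Counting alone: the boatman can take at most 2 across per trip to the right bank, so moving all 6 needs at least 3 loaded trips out, with a return between consecutive ones — at least 5 crossings.
The safety rule pushes this higher. Following every safe sequence of crossings, the most of the 6 that can be at the right bank as the canoe arrives there on crossing 5 is 5 — never all 6.
So no plan with fewer than 7 crossings exists, and this one achieves 7:
1. Boatman goes to the right bank with Bram and Noor.  [the left bank: Alma, Faye, Ivo, Pim | the right bank: Bram, Noor]
2. Boatman goes back to the left bank alone.  [the left bank: Alma, Faye, Ivo, Pim | the right bank: Bram, Noor]
3. Boatman goes to the right bank with Ivo and Pim.  [the left bank: Alma, Faye | the right bank: Bram, Ivo, Noor, Pim]
4. Boatman goes back to the left bank with Bram.  [the left bank: Alma, Bram, Faye | the right bank: Ivo, Noor, Pim]
5. Boatman goes to the right bank with Alma and Faye.  [the left bank: Bram | the right bank: Alma, Faye, Ivo, Noor, Pim]
6. Boatman goes back to the left bank with Noor.  [the left bank: Bram, Noor | the right bank: Alma, Faye, Ivo, Pim]
7. Boatman goes to the right bank with Bram and Noor.  [the left bank: — | the right bank: Alma, Bram, Faye, Ivo, Noor, Pim]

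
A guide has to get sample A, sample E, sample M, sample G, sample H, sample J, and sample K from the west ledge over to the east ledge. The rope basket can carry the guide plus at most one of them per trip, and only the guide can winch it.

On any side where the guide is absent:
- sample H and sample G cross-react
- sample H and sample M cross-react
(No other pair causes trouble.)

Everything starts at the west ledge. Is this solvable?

1. Guide goes to the east ledge with sample H.
2. Guide goes back to the west ledge alone.
3. Guide goes to the east ledge with sample A.
4. Guide goes back to the west ledge alone.
5. Guide goes to the east ledge with sample E.
6. Guide goes back to the west ledge alone.
7. Guide goes to the east ledge with sample M.
8. Guide goes back to the west ledge with sample H.
9. Guide goes to the east ledge with sample G.
10. Guide goes back to the west ledge alone.
11. Guide goes to the east ledge with sample J.
12. Guide goes back to the west ledge alone.
13. Guide goes to the east ledge with sample K.
14. Guide goes back to the west ledge alone.
15. Guide goes to the east ledge with sample H.

Yes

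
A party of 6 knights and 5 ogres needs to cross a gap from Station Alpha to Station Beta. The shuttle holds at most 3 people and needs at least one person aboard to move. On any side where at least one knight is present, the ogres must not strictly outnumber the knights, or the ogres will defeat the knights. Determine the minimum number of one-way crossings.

Counting alone: each trip to Station Beta takes at most 3 across and each return brings at least 1 back, so after t trips out (and t−1 returns) at most 3t − (t−1) of the 11 are across; that first reaches 11 at t = 5, so at least 9 crossings are needed.
The plan below uses exactly 9 crossings, so it is optimal:
1. 3 ogres → Station Beta.  (Station Alpha: 6K 2O; Station Beta: 0K 3O)
2. 1 ogre ← Station Alpha.  (Station Alpha: 6K 3O; Station Beta: 0K 2O)
3. 3 knights → Station Beta.  (Station Alpha: 3K 3O; Station Beta: 3K 2O)
4. 1 knight ← Station Alpha.  (Station Alpha: 4K 3O; Station Beta: 2K 2O)
5. 2 knights and 1 ogre → Station Beta.  (Station Alpha: 2K 2O; Station Beta: 4K 3O)
6. 1 knight ← Station Alpha.  (Station Alpha: 3K 2O; Station Beta: 3K 3O)
7. 2 knights and 1 ogre → Station Beta.  (Station Alpha: 1K 1O; Station Beta: 5K 4O)
8. 1 knight ← Station Alpha.  (Station Alpha: 2K 1O; Station Beta: 4K 4O)
9. 2 knights and 1 ogre → Station Beta.  (Station Alpha: 0K 0O; Station Beta: 6K 5O)

9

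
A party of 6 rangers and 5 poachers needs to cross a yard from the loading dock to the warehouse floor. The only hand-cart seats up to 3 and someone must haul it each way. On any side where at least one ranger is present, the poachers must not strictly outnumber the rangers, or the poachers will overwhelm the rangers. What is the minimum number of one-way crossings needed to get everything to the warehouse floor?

Counting alone: each trip to the warehouse floor takes at most 3 across and each return brings at least 1 back, so after t trips out (and t−1 returns) at most 3t − (t−1) of the 11 are across; that first reaches 11 at t = 5, so at least 9 crossings are needed.
The plan below uses exactly 9 crossings, so it is optimal:
1. 3 poachers → the warehouse floor.  (the loading dock: 6R 2P; the warehouse floor: 0R 3P)
2. 1 poacher ← the loading dock.  (the loading dock: 6R 3P; the warehouse floor: 0R 2P)
3. 3 rangers → the warehouse floor.  (the loading dock: 3R 3P; the warehouse floor: 3R 2P)
4. 1 ranger ← the loading dock.  (the loading dock: 4R 3P; the warehouse floor: 2R 2P)
5. 2 rangers and 1 poacher → the warehouse floor.  (the loading dock: 2R 2P; the warehouse floor: 4R 3P)
6. 1 ranger ← the loading dock.  (the loading dock: 3R 2P; the warehouse floor: 3R 3P)
7. 2 rangers and 1 poacher → the warehouse floor.  (the loading dock: 1R 1P; the warehouse floor: 5R 4P)
8. 1 ranger ← the loading dock.  (the loading dock: 2R 1P; the warehouse floor: 4R 4P)
9. 2 rangers and 1 poacher → the warehouse floor.  (the loading dock: 0R 0P; the warehouse floor: 6R 5P)

9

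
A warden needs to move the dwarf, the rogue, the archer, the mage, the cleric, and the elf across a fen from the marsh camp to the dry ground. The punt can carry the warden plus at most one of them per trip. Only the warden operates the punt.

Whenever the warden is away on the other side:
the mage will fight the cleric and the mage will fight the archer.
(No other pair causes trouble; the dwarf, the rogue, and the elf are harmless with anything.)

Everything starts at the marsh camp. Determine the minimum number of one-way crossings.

13

Counting alone: the warden can take at most 1 across per trip to the dry ground, so moving all 6 needs at least 6 loaded trips out, with a return between consecutive ones — at least 11 crossings.
The safety rule pushes this higher. Following every safe sequence of crossings, the most of the 6 that can be at the dry ground as the punt arrives there on crossing 11 is 5 — never all 6.
So no plan with fewer than 13 crossings exists, and this one achieves 13:
1. Warden goes to the dry ground with the mage.
2. Warden goes back to the marsh camp alone.
3. Warden goes to the dry ground with the dwarf.
4. Warden goes back to the marsh camp alone.
5. Warden goes to the dry ground with the rogue.
6. Warden goes back to the marsh camp alone.
7. Warden goes to the dry ground with the archer.
8. Warden goes back to the marsh camp with the mage.
9. Warden goes to the dry ground with the cleric.
10. Warden goes back to the marsh camp alone.
11. Warden goes to the dry ground with the elf.
12. Warden goes back to the marsh camp alone.
13. Warden goes to the dry ground with the mage.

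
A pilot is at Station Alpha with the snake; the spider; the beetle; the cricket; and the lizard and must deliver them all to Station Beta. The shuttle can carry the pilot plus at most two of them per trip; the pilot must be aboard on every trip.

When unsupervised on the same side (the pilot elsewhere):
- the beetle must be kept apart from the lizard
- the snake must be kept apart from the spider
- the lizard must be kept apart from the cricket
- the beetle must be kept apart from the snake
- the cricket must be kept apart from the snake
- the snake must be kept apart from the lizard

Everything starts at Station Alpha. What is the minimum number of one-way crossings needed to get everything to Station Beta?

7

Counting alone: the pilot can take at most 2 across per trip to Station Beta, so moving all 5 needs at least 3 loaded trips out, with a return between consecutive ones — at least 5 crossings.
The safety rule pushes this higher. Following every safe sequence of crossings, the most of the 5 that can be at Station Beta as the shuttle arrives there on crossing 5 is 4 — never all 5.
So no plan with fewer than 7 crossings exists, and this one achieves 7:
1. Pilot goes to Station Beta with the lizard and the snake.  [Station Alpha: the beetle, the cricket, the spider | Station Beta: the lizard, the snake]
2. Pilot goes back to Station Alpha with the snake.  [Station Alpha: the beetle, the cricket, the snake, the spider | Station Beta: the lizard]
3. Pilot goes to Station Beta with the snake and the spider.  [Station Alpha: the beetle, the cricket | Station Beta: the lizard, the snake, the spider]
4. Pilot goes back to Station Alpha with the snake.  [Station Alpha: the beetle, the cricket, the snake | Station Beta: the lizard, the spider]
5. Pilot goes to Station Beta with the beetle and the cricket.  [Station Alpha: the snake | Station Beta: the beetle, the cricket, the lizard, the spider]
6. Pilot goes back to Station Alpha with the lizard.  [Station Alpha: the lizard, the snake | Station Beta: the beetle, the cricket, the spider]
7. Pilot goes to Station Beta with the lizard and the snake.  [Station Alpha: — | Station Beta: the beetle, the cricket, the lizard, the snake, the spider]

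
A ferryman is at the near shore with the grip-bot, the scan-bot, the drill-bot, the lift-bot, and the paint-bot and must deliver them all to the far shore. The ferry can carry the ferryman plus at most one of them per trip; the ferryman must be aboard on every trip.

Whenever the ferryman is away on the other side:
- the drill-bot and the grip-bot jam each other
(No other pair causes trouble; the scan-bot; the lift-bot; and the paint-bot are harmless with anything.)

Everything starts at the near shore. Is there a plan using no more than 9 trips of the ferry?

Yes — this plan uses 9 crossings (≤ 9):
1. Ferryman goes to the far shore with the grip-bot.
2. Ferryman goes back to the near shore alone.
3. Ferryman goes to the far shore with the scan-bot.
4. Ferryman goes back to the near shore alone.
5. Ferryman goes to the far shore with the lift-bot.
6. Ferryman goes back to the near shore alone.
7. Ferryman goes to the far shore with the paint-bot.
8. Ferryman goes back to the near shore alone.
9. Ferryman goes to the far shore with the drill-bot.

Yes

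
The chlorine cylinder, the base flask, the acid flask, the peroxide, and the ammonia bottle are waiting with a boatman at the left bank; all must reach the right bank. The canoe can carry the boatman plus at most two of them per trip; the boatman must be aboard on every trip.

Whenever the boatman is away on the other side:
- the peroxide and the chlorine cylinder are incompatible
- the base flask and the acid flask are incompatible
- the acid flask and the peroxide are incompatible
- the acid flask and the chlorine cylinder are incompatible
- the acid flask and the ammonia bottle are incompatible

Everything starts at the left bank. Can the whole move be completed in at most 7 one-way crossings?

Yes

Yes — this plan uses 7 crossings (≤ 7):
1. Boatman goes to the right bank with the acid flask and the chlorine cylinder.
2. Boatman goes back to the left bank with the chlorine cylinder.
3. Boatman goes to the right bank with the base flask and the chlorine cylinder.
4. Boatman goes back to the left bank with the acid flask.
5. Boatman goes to the right bank with the acid flask and the ammonia bottle.
6. Boatman goes back to the left bank with the acid flask.
7. Boatman goes to the right bank with the acid flask and the peroxide.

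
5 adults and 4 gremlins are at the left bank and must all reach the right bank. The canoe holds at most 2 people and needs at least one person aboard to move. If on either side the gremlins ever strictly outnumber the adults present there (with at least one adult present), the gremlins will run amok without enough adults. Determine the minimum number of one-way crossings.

15

Counting alone: each trip to the right bank takes at most 2 across and each return brings at least 1 back, so after t trips out (and t−1 returns) at most 2t − (t−1) of the 9 are across; that first reaches 9 at t = 8, so at least 15 crossings are needed.
The plan below uses exactly 15 crossings, so it is optimal:
1. 2 gremlins → the right bank.  (the left bank: 5A 2G; the right bank: 0A 2G)
2. 1 gremlin ← the left bank.  (the left bank: 5A 3G; the right bank: 0A 1G)
3. 2 gremlins → the right bank.  (the left bank: 5A 1G; the right bank: 0A 3G)
4. 1 gremlin ← the left bank.  (the left bank: 5A 2G; the right bank: 0A 2G)
5. 2 adults → the right bank.  (the left bank: 3A 2G; the right bank: 2A 2G)
6. 1 gremlin ← the left bank.  (the left bank: 3A 3G; the right bank: 2A 1G)
7. 1 adult and 1 gremlin → the right bank.  (the left bank: 2A 2G; the right bank: 3A 2G)
8. 1 adult ← the left bank.  (the left bank: 3A 2G; the right bank: 2A 2G)
9. 1 adult and 1 gremlin → the right bank.  (the left bank: 2A 1G; the right bank: 3A 3G)
10. 1 gremlin ← the left bank.  (the left bank: 2A 2G; the right bank: 3A 2G)
11. 1 adult and 1 gremlin → the right bank.  (the left bank: 1A 1G; the right bank: 4A 3G)
12. 1 adult ← the left bank.  (the left bank: 2A 1G; the right bank: 3A 3G)
13. 1 adult and 1 gremlin → the right bank.  (the left bank: 1A 0G; the right bank: 4A 4G)
14. 1 gremlin ← the left bank.  (the left bank: 1A 1G; the right bank: 4A 3G)
15. 1 adult and 1 gremlin → the right bank.  (the left bank: 0A 0G; the right bank: 5A 4G)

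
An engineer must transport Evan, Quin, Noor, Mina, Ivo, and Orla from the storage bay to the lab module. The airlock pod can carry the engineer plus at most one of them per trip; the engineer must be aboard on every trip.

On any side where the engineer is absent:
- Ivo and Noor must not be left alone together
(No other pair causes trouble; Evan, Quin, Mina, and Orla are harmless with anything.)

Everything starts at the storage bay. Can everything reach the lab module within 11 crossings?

Yes — this plan uses 11 crossings (≤ 11):
1. Engineer goes to the lab module with Noor.  [the storage bay: Evan, Ivo, Mina, Orla, Quin | the lab module: Noor]
2. Engineer goes back to the storage bay alone.  [the storage bay: Evan, Ivo, Mina, Orla, Quin | the lab module: Noor]
3. Engineer goes to the lab module with Evan.  [the storage bay: Ivo, Mina, Orla, Quin | the lab module: Evan, Noor]
4. Engineer goes back to the storage bay alone.  [the storage bay: Ivo, Mina, Orla, Quin | the lab module: Evan, Noor]
5. Engineer goes to the lab module with Quin.  [the storage bay: Ivo, Mina, Orla | the lab module: Evan, Noor, Quin]
6. Engineer goes back to the storage bay alone.  [the storage bay: Ivo, Mina, Orla | the lab module: Evan, Noor, Quin]
7. Engineer goes to the lab module with Mina.  [the storage bay: Ivo, Orla | the lab module: Evan, Mina, Noor, Quin]
8. Engineer goes back to the storage bay alone.  [the storage bay: Ivo, Orla | the lab module: Evan, Mina, Noor, Quin]
9. Engineer goes to the lab module with Orla.  [the storage bay: Ivo | the lab module: Evan, Mina, Noor, Orla, Quin]
10. Engineer goes back to the storage bay alone.  [the storage bay: Ivo | the lab module: Evan, Mina, Noor, Orla, Quin]
11. Engineer goes to the lab module with Ivo.  [the storage bay: — | the lab module: Evan, Ivo, Mina, Noor, Orla, Quin]

Yes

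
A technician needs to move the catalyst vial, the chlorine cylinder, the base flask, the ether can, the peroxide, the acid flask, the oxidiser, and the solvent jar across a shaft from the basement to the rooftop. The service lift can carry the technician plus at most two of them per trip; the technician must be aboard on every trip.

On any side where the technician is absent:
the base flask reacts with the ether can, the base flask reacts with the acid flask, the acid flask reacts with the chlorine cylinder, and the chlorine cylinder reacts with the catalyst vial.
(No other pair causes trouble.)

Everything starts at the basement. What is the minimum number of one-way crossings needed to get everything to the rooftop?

Counting alone: the technician can take at most 2 across per trip to the rooftop, so moving all 8 needs at least 4 loaded trips out, with a return between consecutive ones — at least 7 crossings.
The safety rule pushes this higher. Following every safe sequence of crossings, the most of the 8 that can be at the rooftop as the service lift arrives there on crossing 7 is 7 — never all 8.
So no plan with fewer than 9 crossings exists, and this one achieves 9:
1. Technician goes to the rooftop with the base flask and the chlorine cylinder.
2. Technician goes back to the basement alone.
3. Technician goes to the rooftop with the catalyst vial and the ether can.
4. Technician goes back to the basement with the base flask and the chlorine cylinder.
5. Technician goes to the rooftop with the acid flask and the peroxide.
6. Technician goes back to the basement alone.
7. Technician goes to the rooftop with the oxidiser and the solvent jar.
8. Technician goes back to the basement alone.
9. Technician goes to the rooftop with the base flask and the chlorine cylinder.

9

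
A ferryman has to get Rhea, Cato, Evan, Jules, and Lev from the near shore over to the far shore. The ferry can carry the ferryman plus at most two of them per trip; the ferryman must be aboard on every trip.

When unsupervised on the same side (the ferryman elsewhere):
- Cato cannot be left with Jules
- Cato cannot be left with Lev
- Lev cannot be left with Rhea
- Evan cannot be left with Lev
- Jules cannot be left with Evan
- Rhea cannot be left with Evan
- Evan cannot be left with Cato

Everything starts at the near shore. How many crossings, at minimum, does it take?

Whatever the first load, the items left behind include a forbidden pair without the ferryman. No opening move is safe, so no plan exists.

impossible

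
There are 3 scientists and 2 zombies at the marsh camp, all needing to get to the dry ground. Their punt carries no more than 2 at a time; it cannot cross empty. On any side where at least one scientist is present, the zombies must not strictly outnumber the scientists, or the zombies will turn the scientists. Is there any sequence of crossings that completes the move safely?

1. 2 zombies → the dry ground.  (the marsh camp: 3S 0Z; the dry ground: 0S 2Z)
2. 1 zombie ← the marsh camp.  (the marsh camp: 3S 1Z; the dry ground: 0S 1Z)
3. 2 scientists → the dry ground.  (the marsh camp: 1S 1Z; the dry ground: 2S 1Z)
4. 1 scientist ← the marsh camp.  (the marsh camp: 2S 1Z; the dry ground: 1S 1Z)
5. 1 scientist and 1 zombie → the dry ground.  (the marsh camp: 1S 0Z; the dry ground: 2S 2Z)
6. 1 zombie ← the marsh camp.  (the marsh camp: 1S 1Z; the dry ground: 2S 1Z)
7. 1 scientist and 1 zombie → the dry ground.  (the marsh camp: 0S 0Z; the dry ground: 3S 2Z)

Yes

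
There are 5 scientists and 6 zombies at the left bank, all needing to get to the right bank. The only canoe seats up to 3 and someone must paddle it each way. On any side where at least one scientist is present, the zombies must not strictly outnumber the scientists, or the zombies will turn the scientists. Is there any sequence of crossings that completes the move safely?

The zombies already outnumber the scientists at the left bank before anyone moves, so the starting position itself is disallowed.

No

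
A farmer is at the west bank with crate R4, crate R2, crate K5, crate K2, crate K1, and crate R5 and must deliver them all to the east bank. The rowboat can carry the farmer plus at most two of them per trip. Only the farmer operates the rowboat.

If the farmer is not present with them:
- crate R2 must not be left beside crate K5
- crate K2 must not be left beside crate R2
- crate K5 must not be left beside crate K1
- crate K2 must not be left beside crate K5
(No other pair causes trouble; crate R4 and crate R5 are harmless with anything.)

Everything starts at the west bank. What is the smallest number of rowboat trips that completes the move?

9

Counting alone: the farmer can take at most 2 across per trip to the east bank, so moving all 6 needs at least 3 loaded trips out, with a return between consecutive ones — at least 5 crossings.
The safety rule pushes this higher. Following every safe sequence of crossings, the most of the 6 that can be at the east bank as the rowboat arrives there on crossings 5, 7 is 4, 5 respectively — never all 6.
So no plan with fewer than 9 crossings exists, and this one achieves 9:
1. Farmer goes to the east bank with crate K5 and crate R2.  [the west bank: crate K1, crate K2, crate R4, crate R5 | the east bank: crate K5, crate R2]
2. Farmer goes back to the west bank with crate R2.  [the west bank: crate K1, crate K2, crate R2, crate R4, crate R5 | the east bank: crate K5]
3. Farmer goes to the east bank with crate R2 and crate R4.  [the west bank: crate K1, crate K2, crate R5 | the east bank: crate K5, crate R2, crate R4]
4. Farmer goes back to the west bank with crate R2.  [the west bank: crate K1, crate K2, crate R2, crate R5 | the east bank: crate K5, crate R4]
5. Farmer goes to the east bank with crate K1 and crate R2.  [the west bank: crate K2, crate R5 | the east bank: crate K1, crate K5, crate R2, crate R4]
6. Farmer goes back to the west bank with crate K5.  [the west bank: crate K2, crate K5, crate R5 | the east bank: crate K1, crate R2, crate R4]
7. Farmer goes to the east bank with crate K5 and crate R5.  [the west bank: crate K2 | the east bank: crate K1, crate K5, crate R2, crate R4, crate R5]
8. Farmer goes back to the west bank with crate K5.  [the west bank: crate K2, crate K5 | the east bank: crate K1, crate R2, crate R4, crate R5]
9. Farmer goes to the east bank with crate K2 and crate K5.  [the west bank: — | the east bank: crate K1, crate K2, crate K5, crate R2, crate R4, crate R5]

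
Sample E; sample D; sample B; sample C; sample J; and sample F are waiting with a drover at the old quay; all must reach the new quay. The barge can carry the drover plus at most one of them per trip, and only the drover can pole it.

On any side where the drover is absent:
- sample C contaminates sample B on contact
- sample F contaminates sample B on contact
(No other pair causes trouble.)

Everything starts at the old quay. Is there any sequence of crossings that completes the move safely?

1. Drover goes to the new quay with sample B.  [the old quay: sample C, sample D, sample E, sample F, sample J | the new quay: sample B]
2. Drover goes back to the old quay alone.  [the old quay: sample C, sample D, sample E, sample F, sample J | the new quay: sample B]
3. Drover goes to the new quay with sample E.  [the old quay: sample C, sample D, sample F, sample J | the new quay: sample B, sample E]
4. Drover goes back to the old quay alone.  [the old quay: sample C, sample D, sample F, sample J | the new quay: sample B, sample E]
5. Drover goes to the new quay with sample D.  [the old quay: sample C, sample F, sample J | the new quay: sample B, sample D, sample E]
6. Drover goes back to the old quay alone.  [the old quay: sample C, sample F, sample J | the new quay: sample B, sample D, sample E]
7. Drover goes to the new quay with sample C.  [the old quay: sample F, sample J | the new quay: sample B, sample C, sample D, sample E]
8. Drover goes back to the old quay with sample B.  [the old quay: sample B, sample F, sample J | the new quay: sample C, sample D, sample E]
9. Drover goes to the new quay with sample F.  [the old quay: sample B, sample J | the new quay: sample C, sample D, sample E, sample F]
10. Drover goes back to the old quay alone.  [the old quay: sample B, sample J | the new quay: sample C, sample D, sample E, sample F]
11. Drover goes to the new quay with sample J.  [the old quay: sample B | the new quay: sample C, sample D, sample E, sample F, sample J]
12. Drover goes back to the old quay alone.  [the old quay: sample B | the new quay: sample C, sample D, sample E, sample F, sample J]
13. Drover goes to the new quay with sample B.  [the old quay: — | the new quay: sample B, sample C, sample D, sample E, sample F, sample J]

Yes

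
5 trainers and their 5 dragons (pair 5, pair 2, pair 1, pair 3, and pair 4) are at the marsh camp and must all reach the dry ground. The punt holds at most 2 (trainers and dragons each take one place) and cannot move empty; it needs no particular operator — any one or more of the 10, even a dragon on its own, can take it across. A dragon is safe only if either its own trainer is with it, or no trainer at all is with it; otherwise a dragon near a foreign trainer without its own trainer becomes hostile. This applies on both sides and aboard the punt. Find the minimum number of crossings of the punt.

Following every safe sequence of crossings from the start, the most of the 10 that can be at the dry ground as the punt arrives there on crossings 1, 3, 5, 7 is 2, 3, 4, 5 respectively; the best ever achieved is 5 of 10.
From crossing 9 on, no configuration arises that was not already reachable earlier: only 82 distinct safe configurations (who is on which side, and where the punt is) can ever be reached, none of them has everyone across, and every continuation just revisits them. So no valid plan exists.

impossible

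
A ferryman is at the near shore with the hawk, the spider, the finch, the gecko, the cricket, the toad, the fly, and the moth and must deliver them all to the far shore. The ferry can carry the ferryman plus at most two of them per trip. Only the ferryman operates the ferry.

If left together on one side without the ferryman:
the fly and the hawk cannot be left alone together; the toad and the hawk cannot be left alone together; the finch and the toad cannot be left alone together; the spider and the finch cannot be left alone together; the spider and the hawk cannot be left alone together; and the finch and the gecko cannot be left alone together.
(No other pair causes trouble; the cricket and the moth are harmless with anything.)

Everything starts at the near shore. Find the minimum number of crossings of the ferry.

9

Counting alone: the ferryman can take at most 2 across per trip to the far shore, so moving all 8 needs at least 4 loaded trips out, with a return between consecutive ones — at least 7 crossings.
The safety rule pushes this higher. Following every safe sequence of crossings, the most of the 8 that can be at the far shore as the ferry arrives there on crossing 7 is 6 — never all 8.
So no plan with fewer than 9 crossings exists, and this one achieves 9:
1. Ferryman goes to the far shore with the finch and the hawk.  [the near shore: the cricket, the fly, the gecko, the moth, the spider, the toad | the far shore: the finch, the hawk]
2. Ferryman goes back to the near shore alone.  [the near shore: the cricket, the fly, the gecko, the moth, the spider, the toad | the far shore: the finch, the hawk]
3. Ferryman goes to the far shore with the gecko and the spider.  [the near shore: the cricket, the fly, the moth, the toad | the far shore: the finch, the gecko, the hawk, the spider]
4. Ferryman goes back to the near shore with the finch and the hawk.  [the near shore: the cricket, the finch, the fly, the hawk, the moth, the toad | the far shore: the gecko, the spider]
5. Ferryman goes to the far shore with the fly and the toad.  [the near shore: the cricket, the finch, the hawk, the moth | the far shore: the fly, the gecko, the spider, the toad]
6. Ferryman goes back to the near shore alone.  [the near shore: the cricket, the finch, the hawk, the moth | the far shore: the fly, the gecko, the spider, the toad]
7. Ferryman goes to the far shore with the cricket and the moth.  [the near shore: the finch, the hawk | the far shore: the cricket, the fly, the gecko, the moth, the spider, the toad]
8. Ferryman goes back to the near shore alone.  [the near shore: the finch, the hawk | the far shore: the cricket, the fly, the gecko, the moth, the spider, the toad]
9. Ferryman goes to the far shore with the finch and the hawk.  [the near shore: — | the far shore: the cricket, the finch, the fly, the gecko, the hawk, the moth, the spider, the toad]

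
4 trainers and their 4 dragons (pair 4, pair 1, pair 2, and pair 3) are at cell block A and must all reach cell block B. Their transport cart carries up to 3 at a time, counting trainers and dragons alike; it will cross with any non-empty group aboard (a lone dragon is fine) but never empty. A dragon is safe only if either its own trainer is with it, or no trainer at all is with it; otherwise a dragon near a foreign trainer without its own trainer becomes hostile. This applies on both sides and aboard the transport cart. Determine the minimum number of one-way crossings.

Counting alone: each trip to cell block B takes at most 3 across and each return brings at least 1 back, so after t trips out (and t−1 returns) at most 3t − (t−1) of the 8 are across; that first reaches 8 at t = 4, so at least 7 crossings are needed.
The safety rule pushes this higher. Following every safe sequence of crossings, the most of the 8 that can be at cell block B as the transport cart arrives there on crossing 7 is 7 — never all 8.
So no plan with fewer than 9 crossings exists, and this one achieves 9:
1. dragon 4 and trainer 4 cross → cell block B.
2. trainer 4 crosses ← cell block A.
3. dragon 1, trainer 1, and trainer 4 cross → cell block B.
4. dragon 4 and trainer 4 cross ← cell block A.
5. trainer 2, trainer 3, and trainer 4 cross → cell block B.
6. dragon 1 crosses ← cell block A.
7. dragon 1 and dragon 4 cross → cell block B.
8. dragon 4 crosses ← cell block A.
9. dragon 2, dragon 3, and dragon 4 cross → cell block B.

9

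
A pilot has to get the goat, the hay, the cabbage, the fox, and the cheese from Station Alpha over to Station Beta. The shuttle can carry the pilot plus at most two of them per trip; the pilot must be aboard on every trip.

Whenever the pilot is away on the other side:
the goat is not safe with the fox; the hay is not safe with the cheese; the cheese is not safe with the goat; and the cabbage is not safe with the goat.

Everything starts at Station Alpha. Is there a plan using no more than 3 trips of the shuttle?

No

Counting alone: the pilot can take at most 2 across per trip to Station Beta, so moving all 5 needs at least 3 loaded trips out, with a return between consecutive ones — at least 5 crossings.
Since 3 < 5, 3 crossings cannot be enough. (The shortest complete plan in fact takes 5:)
1. Pilot goes to Station Beta with the goat and the hay.
2. Pilot goes back to Station Alpha alone.
3. Pilot goes to Station Beta with the cabbage and the fox.
4. Pilot goes back to Station Alpha with the goat.
5. Pilot goes to Station Beta with the cheese and the goat.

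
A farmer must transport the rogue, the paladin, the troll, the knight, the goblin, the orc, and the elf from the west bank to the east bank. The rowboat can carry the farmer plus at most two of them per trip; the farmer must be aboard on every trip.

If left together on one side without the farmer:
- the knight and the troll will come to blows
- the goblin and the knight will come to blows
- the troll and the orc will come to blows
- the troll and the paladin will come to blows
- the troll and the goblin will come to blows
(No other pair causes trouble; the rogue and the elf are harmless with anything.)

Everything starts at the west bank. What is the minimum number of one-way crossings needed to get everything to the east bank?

11

Counting alone: the farmer can take at most 2 across per trip to the east bank, so moving all 7 needs at least 4 loaded trips out, with a return between consecutive ones — at least 7 crossings.
The safety rule pushes this higher. Following every safe sequence of crossings, the most of the 7 that can be at the east bank as the rowboat arrives there on crossings 7, 9 is 5, 6 respectively — never all 7.
So no plan with fewer than 11 crossings exists, and this one achieves 11:
1. Farmer goes to the east bank with the knight and the troll.
2. Farmer goes back to the west bank with the troll.
3. Farmer goes to the east bank with the rogue and the troll.
4. Farmer goes back to the west bank with the troll.
5. Farmer goes to the east bank with the paladin and the troll.
6. Farmer goes back to the west bank with the troll.
7. Farmer goes to the east bank with the orc and the troll.
8. Farmer goes back to the west bank with the troll.
9. Farmer goes to the east bank with the elf and the troll.
10. Farmer goes back to the west bank with the troll.
11. Farmer goes to the east bank with the goblin and the troll.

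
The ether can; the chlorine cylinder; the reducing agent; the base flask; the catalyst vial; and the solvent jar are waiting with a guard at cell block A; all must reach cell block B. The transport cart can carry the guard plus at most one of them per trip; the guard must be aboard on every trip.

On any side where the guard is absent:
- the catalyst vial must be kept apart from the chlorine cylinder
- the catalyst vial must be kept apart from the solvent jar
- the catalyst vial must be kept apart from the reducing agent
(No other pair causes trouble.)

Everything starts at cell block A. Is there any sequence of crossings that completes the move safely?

Following every safe sequence of crossings from the start, the most of the 6 that can be at cell block B as the transport cart arrives there on crossings 1, 3, 5, 7 is 1, 2, 3, 4 respectively; the best ever achieved is 4 of 6.
From crossing 9 on, no configuration arises that was not already reachable earlier: only 36 distinct safe configurations (who is on which side, and where the transport cart is) can ever be reached, none of them has everyone across, and every continuation just revisits them. So no valid plan exists.

No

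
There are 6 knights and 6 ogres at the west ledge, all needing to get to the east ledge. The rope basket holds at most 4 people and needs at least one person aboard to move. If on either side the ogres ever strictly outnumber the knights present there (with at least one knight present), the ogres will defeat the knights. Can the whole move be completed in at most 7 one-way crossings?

Counting alone: each trip to the east ledge takes at most 4 across and each return brings at least 1 back, so after t trips out (and t−1 returns) at most 4t − (t−1) of the 12 are across; that first reaches 12 at t = 4, so at least 7 crossings are needed.
The safety rule pushes this higher. Following every safe sequence of crossings, the most of the 12 that can be at the east ledge as the rope basket arrives there on crossing 7 is 11 — never all 12.
So the move cannot be finished within 7 crossings. (The shortest complete plan takes 9:)
1. 2 ogres → the east ledge.  (the west ledge: 6K 4O; the east ledge: 0K 2O)
2. 1 ogre ← the west ledge.  (the west ledge: 6K 5O; the east ledge: 0K 1O)
3. 4 ogres → the east ledge.  (the west ledge: 6K 1O; the east ledge: 0K 5O)
4. 1 ogre ← the west ledge.  (the west ledge: 6K 2O; the east ledge: 0K 4O)
5. 4 knights → the east ledge.  (the west ledge: 2K 2O; the east ledge: 4K 4O)
6. 1 knight and 1 ogre ← the west ledge.  (the west ledge: 3K 3O; the east ledge: 3K 3O)
7. 2 knights and 2 ogres → the east ledge.  (the west ledge: 1K 1O; the east ledge: 5K 5O)
8. 1 knight and 1 ogre ← the west ledge.  (the west ledge: 2K 2O; the east ledge: 4K 4O)
9. 2 knights and 2 ogres → the east ledge.  (the west ledge: 0K 0O; the east ledge: 6K 6O)

No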